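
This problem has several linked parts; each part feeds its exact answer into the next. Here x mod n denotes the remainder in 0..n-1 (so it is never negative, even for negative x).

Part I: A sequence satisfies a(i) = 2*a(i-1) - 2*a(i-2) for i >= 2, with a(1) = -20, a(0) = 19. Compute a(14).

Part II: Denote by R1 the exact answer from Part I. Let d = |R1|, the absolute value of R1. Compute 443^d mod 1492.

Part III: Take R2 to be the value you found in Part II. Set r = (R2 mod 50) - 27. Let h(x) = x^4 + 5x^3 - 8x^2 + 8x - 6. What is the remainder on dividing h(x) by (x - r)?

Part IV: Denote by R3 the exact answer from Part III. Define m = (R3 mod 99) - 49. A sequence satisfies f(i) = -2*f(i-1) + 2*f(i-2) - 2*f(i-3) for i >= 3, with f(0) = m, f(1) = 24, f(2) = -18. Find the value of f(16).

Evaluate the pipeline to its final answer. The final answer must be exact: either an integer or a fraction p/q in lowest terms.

-153326848

Part I: a(2) = 2*(-20) - 2*(19) = -78; iterating: a(2)=-78, a(3)=-116, a(4)=-76, a(5)=80, a(6)=312, a(7)=464, a(8)=304, a(9)=-320, a(10)=-1248, a(11)=-1856, a(12)=-1216, a(13)=1280, a(14)=4992; answer 4992
Part II: R1 = 4992; d = 4992; squarings mod 1492: 443^1=443, 443^2=797, 443^4=1109, 443^8=473, 443^16=1421, 443^32=565, 443^64=1429, 443^128=985, 443^256=425, 443^512=93, 443^1024=1189, 443^2048=797, 443^4096=1109; 443^4992 = 443^128 * 443^256 * 443^512 * 443^4096 = 857 (mod 1492); answer 857
Part III: R2 = 857; r = -20; remainder = value at the root: 1*(-20)^4 + 5*(-20)^3 - 8*(-20)^2 + 8*(-20)^1 - 6 = (160000) + (-40000) + (-3200) + (-160) + (-6) = 116634; answer 116634
Part IV: R3 = 116634; m = -37; f(3) = -2*(-18) + 2*(24) - 2*(-37) = 158; iterating: f(3)=158, f(4)=-400, f(5)=1152, f(6)=-3420, f(7)=9944, f(8)=-29032, f(9)=84792, f(10)=-247536, f(11)=722720, f(12)=-2110096, f(13)=6160704, f(14)=-17987040, f(15)=52515680, f(16)=-153326848; answer -153326848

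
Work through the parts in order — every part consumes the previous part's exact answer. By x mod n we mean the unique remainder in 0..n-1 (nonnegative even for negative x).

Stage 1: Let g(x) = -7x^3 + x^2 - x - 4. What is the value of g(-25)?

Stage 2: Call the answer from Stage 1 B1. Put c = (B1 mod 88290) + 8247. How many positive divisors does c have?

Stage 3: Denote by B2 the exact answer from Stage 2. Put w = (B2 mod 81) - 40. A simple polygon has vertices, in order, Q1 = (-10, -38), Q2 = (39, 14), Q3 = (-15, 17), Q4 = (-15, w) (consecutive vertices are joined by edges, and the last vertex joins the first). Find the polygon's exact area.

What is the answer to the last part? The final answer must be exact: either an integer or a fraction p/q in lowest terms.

1600

Stage 1: -7*(-25)^3 + 1*(-25)^2 - 1*(-25)^1 - 4 = (109375) + (625) + (25) + (-4) = 110021; answer 110021
Stage 2: B1 = 110021; c = 29978; 29978 = 2 * 13 * 1153; number of divisors = (1+1) * (1+1) * (1+1) = 8; answer 8
Stage 3: B2 = 8; w = -32; cross terms: (-10*14 - 39*-38)=1342, (39*17 - -15*14)=873, (-15*-32 - -15*17)=735, (-15*-38 - -10*-32)=250; twice the area = |3200| = 3200; area = 1600; answer 1600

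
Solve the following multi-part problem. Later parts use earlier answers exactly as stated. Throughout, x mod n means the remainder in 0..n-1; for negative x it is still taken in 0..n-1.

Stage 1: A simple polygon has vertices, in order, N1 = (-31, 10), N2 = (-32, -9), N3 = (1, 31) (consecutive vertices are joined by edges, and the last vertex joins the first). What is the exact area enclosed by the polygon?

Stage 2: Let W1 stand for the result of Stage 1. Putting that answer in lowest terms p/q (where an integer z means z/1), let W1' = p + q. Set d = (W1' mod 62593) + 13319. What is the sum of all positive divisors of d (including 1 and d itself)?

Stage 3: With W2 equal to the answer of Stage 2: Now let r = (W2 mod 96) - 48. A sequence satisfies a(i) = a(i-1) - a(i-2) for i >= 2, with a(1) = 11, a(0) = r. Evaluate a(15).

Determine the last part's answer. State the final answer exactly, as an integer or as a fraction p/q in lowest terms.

-16

Stage 1: cross terms: (-31*-9 - -32*10)=599, (-32*31 - 1*-9)=-983, (1*10 - -31*31)=971; twice the area = |587| = 587; area = 587/2; answer 587/2
Stage 2: W1 = 587/2; threaded value p + q = 589; d = 13908; 13908 = 2^2 * 3 * 19 * 61; sigma = (1 + 2 + 4) * (1 + 3) * (1 + 19) * (1 + 61) = 7 * 4 * 20 * 62 = 34720; answer 34720
Stage 3: W2 = 34720; r = 16; a(2) = 1*(11) - 1*(16) = -5; iterating: a(2)=-5, a(3)=-16, a(4)=-11, a(5)=5, a(6)=16, a(7)=11, a(8)=-5, a(9)=-16, a(10)=-11, a(11)=5, a(12)=16, a(13)=11, a(14)=-5, a(15)=-16; answer -16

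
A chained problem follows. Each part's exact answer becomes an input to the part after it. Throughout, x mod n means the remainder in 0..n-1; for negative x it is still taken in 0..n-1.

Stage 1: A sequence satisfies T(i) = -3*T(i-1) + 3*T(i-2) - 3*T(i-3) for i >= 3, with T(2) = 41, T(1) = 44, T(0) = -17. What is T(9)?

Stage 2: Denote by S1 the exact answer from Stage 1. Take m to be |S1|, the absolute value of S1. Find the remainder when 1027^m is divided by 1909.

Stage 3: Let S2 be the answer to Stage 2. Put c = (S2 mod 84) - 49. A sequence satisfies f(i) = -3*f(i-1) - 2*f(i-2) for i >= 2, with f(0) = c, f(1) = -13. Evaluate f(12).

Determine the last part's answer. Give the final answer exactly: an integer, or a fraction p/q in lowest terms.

-24551

Stage 1: T(3) = -3*(41) + 3*(44) - 3*(-17) = 60; iterating: T(3)=60, T(4)=-189, T(5)=624, T(6)=-2619, T(7)=10296, T(8)=-40617, T(9)=160596; answer 160596
Stage 2: S1 = 160596; m = 160596; squarings mod 1909: 1027^1=1027, 1027^2=961, 1027^4=1474, 1027^8=234, 1027^16=1304, 1027^32=1406, 1027^64=1021, 1027^128=127, 1027^256=857, 1027^512=1393, 1027^1024=905, 1027^2048=64, 1027^4096=278, 1027^8192=924, 1027^16384=453, 1027^32768=946, 1027^65536=1504, 1027^131072=1760; 1027^160596 = 1027^4 * 1027^16 * 1027^64 * 1027^256 * 1027^512 * 1027^4096 * 1027^8192 * 1027^16384 * 1027^131072 = 656 (mod 1909); answer 656
Stage 3: S2 = 656; c = 19; f(2) = -3*(-13) - 2*(19) = 1; iterating: f(2)=1, f(3)=23, f(4)=-71, f(5)=167, f(6)=-359, f(7)=743, f(8)=-1511, f(9)=3047, f(10)=-6119, f(11)=12263, f(12)=-24551; answer -24551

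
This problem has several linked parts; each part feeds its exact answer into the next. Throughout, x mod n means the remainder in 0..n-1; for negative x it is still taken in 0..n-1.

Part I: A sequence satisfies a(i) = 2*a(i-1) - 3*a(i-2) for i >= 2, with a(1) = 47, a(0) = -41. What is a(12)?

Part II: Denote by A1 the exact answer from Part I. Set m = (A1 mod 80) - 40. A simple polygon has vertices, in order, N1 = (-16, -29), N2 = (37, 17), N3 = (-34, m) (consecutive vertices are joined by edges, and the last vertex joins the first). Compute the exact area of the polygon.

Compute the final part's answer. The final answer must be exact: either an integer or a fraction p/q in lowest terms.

944

Part I: a(2) = 2*(47) - 3*(-41) = 217; iterating: a(2)=217, a(3)=293, a(4)=-65, a(5)=-1009, a(6)=-1823, a(7)=-619, a(8)=4231, a(9)=10319, a(10)=7945, a(11)=-15067, a(12)=-53969; answer -53969
Part II: A1 = -53969; m = -9; cross terms: (-16*17 - 37*-29)=801, (37*-9 - -34*17)=245, (-34*-29 - -16*-9)=842; twice the area = |1888| = 1888; area = 944; answer 944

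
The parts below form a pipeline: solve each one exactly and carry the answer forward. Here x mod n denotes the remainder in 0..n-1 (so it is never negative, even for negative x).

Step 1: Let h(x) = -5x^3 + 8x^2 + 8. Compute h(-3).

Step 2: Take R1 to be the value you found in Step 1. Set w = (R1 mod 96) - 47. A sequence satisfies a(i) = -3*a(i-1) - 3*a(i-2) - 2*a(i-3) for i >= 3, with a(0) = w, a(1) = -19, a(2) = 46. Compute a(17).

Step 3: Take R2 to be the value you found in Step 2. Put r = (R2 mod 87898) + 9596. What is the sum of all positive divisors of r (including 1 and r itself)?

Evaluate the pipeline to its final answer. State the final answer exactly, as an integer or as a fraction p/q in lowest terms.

Step 1: -5*(-3)^3 + 8*(-3)^2 + 8 = (135) + (72) + (8) = 215; answer 215
Step 2: R1 = 215; w = -24; a(3) = -3*(46) - 3*(-19) - 2*(-24) = -33; iterating: a(3)=-33, a(4)=-1, a(5)=10, a(6)=39, a(7)=-145, a(8)=298, a(9)=-537, a(10)=1007, a(11)=-2006, a(12)=4071, a(13)=-8209, a(14)=16426, a(15)=-32793, a(16)=65519, a(17)=-131030; answer -131030
Step 3: R2 = -131030; r = 54362; 54362 = 2 * 7 * 11 * 353; sigma = (1 + 2) * (1 + 7) * (1 + 11) * (1 + 353) = 3 * 8 * 12 * 354 = 101952; answer 101952

101952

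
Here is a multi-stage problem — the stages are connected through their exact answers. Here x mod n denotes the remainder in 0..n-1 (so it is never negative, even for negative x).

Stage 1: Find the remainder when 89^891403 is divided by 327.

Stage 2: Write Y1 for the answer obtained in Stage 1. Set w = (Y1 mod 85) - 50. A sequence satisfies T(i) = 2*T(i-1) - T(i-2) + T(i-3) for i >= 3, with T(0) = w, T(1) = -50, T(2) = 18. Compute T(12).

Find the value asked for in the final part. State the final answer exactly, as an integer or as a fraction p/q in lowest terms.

8171

Stage 1: squarings mod 327: 89^1=89, 89^2=73, 89^4=97, 89^8=253, 89^16=244, 89^32=22, 89^64=157, 89^128=124, 89^256=7, 89^512=49, 89^1024=112, 89^2048=118, 89^4096=190, 89^8192=130, 89^16384=223, 89^32768=25, 89^65536=298, 89^131072=187, 89^262144=307, 89^524288=73; 89^891403 = 89^1 * 89^2 * 89^8 * 89^512 * 89^2048 * 89^4096 * 89^32768 * 89^65536 * 89^262144 * 89^524288 = 221 (mod 327); answer 221
Stage 2: Y1 = 221; w = 1; T(3) = 2*(18) - 1*(-50) + 1*(1) = 87; iterating: T(3)=87, T(4)=106, T(5)=143, T(6)=267, T(7)=497, T(8)=870, T(9)=1510, T(10)=2647, T(11)=4654, T(12)=8171; answer 8171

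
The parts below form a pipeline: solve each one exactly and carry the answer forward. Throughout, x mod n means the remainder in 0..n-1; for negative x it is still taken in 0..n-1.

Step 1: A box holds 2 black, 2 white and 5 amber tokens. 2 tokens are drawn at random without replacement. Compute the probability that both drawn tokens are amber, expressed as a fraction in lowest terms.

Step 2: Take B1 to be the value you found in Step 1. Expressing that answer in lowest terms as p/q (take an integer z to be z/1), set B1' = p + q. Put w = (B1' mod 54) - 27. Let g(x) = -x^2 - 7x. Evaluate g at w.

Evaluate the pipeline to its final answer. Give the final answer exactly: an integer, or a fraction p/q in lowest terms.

12

Step 1: total draws C(9,2) = 36; favorable C(5,2) = 10; P = 5/18; answer 5/18
Step 2: B1 = 5/18; threaded value p + q = 23; w = -4; -1*(-4)^2 - 7*(-4)^1 = (-16) + (28) = 12; answer 12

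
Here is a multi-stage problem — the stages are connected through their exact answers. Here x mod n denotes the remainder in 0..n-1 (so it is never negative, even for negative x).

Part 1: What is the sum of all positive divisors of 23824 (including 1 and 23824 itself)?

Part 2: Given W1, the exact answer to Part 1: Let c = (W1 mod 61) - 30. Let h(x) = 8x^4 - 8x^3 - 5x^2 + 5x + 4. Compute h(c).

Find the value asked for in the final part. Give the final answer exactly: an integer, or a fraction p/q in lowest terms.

705946

Part 1: 23824 = 2^4 * 1489; sigma = (1 + 2 + 4 + 8 + 16) * (1 + 1489) = 31 * 1490 = 46190; answer 46190
Part 2: W1 = 46190; c = -17; 8*(-17)^4 - 8*(-17)^3 - 5*(-17)^2 + 5*(-17)^1 + 4 = (668168) + (39304) + (-1445) + (-85) + (4) = 705946; answer 705946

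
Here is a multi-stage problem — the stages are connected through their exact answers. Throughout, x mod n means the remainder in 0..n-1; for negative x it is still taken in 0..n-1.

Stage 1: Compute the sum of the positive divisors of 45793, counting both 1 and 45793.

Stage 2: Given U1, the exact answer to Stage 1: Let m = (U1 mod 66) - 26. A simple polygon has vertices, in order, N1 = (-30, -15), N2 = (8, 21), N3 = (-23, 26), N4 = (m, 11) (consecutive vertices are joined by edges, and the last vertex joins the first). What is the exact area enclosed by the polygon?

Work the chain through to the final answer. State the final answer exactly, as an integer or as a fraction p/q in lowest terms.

416

Stage 1: 45793 = 11 * 23 * 181; sigma = (1 + 11) * (1 + 23) * (1 + 181) = 12 * 24 * 182 = 52416; answer 52416
Stage 2: U1 = 52416; m = -14; cross terms: (-30*21 - 8*-15)=-510, (8*26 - -23*21)=691, (-23*11 - -14*26)=111, (-14*-15 - -30*11)=540; twice the area = |832| = 832; area = 416; answer 416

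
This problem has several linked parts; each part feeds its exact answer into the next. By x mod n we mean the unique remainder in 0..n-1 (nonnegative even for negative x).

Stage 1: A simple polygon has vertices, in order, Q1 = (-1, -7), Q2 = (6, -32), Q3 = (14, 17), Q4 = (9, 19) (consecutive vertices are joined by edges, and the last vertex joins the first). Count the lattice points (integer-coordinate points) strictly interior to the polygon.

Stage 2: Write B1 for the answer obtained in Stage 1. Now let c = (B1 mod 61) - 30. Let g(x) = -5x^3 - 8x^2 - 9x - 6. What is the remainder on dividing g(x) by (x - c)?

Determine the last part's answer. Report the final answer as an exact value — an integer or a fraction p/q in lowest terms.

Stage 1: cross terms: (-1*-32 - 6*-7)=74, (6*17 - 14*-32)=550, (14*19 - 9*17)=113, (9*-7 - -1*19)=-44; twice the area = |693| = 693; area = 693/2; boundary points = 1 + 1 + 1 + 2 = 5; strictly interior points = area - boundary/2 + 1 = 345; answer 345
Stage 2: B1 = 345; c = 10; remainder = value at the root: -5*(10)^3 - 8*(10)^2 - 9*(10)^1 - 6 = (-5000) + (-800) + (-90) + (-6) = -5896; answer -5896

-5896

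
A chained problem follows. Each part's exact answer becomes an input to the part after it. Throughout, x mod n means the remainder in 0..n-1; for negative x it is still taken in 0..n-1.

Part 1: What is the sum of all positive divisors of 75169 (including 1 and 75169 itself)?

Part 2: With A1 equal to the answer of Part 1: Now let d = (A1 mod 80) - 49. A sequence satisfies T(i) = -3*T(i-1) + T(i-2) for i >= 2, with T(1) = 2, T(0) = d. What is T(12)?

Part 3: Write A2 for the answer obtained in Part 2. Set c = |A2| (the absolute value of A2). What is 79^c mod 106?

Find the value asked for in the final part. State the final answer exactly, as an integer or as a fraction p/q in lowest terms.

27

Part 1: 75169 is prime, so its only divisors are 1 and 75169; sigma = 1 + 75169 = 75170; answer 75170
Part 2: A1 = 75170; d = 1; T(2) = -3*(2) + 1*(1) = -5; iterating: T(2)=-5, T(3)=17, T(4)=-56, T(5)=185, T(6)=-611, T(7)=2018, T(8)=-6665, T(9)=22013, T(10)=-72704, T(11)=240125, T(12)=-793079; answer -793079
Part 3: A2 = -793079; c = 793079; squarings mod 106: 79^1=79, 79^2=93, 79^4=63, 79^8=47, 79^16=89, 79^32=77, 79^64=99, 79^128=49, 79^256=69, 79^512=97, 79^1024=81, 79^2048=95, 79^4096=15, 79^8192=13, 79^16384=63, 79^32768=47, 79^65536=89, 79^131072=77, 79^262144=99, 79^524288=49; 79^793079 = 79^1 * 79^2 * 79^4 * 79^16 * 79^32 * 79^64 * 79^128 * 79^256 * 79^2048 * 79^4096 * 79^262144 * 79^524288 = 27 (mod 106); answer 27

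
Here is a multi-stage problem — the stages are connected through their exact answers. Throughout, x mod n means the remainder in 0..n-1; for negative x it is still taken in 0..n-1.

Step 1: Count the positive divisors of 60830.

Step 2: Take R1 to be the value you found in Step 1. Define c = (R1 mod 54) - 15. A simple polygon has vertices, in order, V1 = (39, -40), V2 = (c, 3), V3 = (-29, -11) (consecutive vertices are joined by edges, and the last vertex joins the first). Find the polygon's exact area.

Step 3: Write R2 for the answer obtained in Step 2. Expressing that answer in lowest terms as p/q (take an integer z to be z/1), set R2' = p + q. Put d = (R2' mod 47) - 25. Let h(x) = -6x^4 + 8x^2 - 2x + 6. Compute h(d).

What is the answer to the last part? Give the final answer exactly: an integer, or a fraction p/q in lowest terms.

Step 1: 60830 = 2 * 5 * 7 * 11 * 79; number of divisors = (1+1) * (1+1) * (1+1) * (1+1) * (1+1) = 32; answer 32
Step 2: R1 = 32; c = 17; cross terms: (39*3 - 17*-40)=797, (17*-11 - -29*3)=-100, (-29*-40 - 39*-11)=1589; twice the area = |2286| = 2286; area = 1143; answer 1143
Step 3: R2 = 1143; threaded value p + q = 1144; d = -9; -6*(-9)^4 + 8*(-9)^2 - 2*(-9)^1 + 6 = (-39366) + (648) + (18) + (6) = -38694; answer -38694

-38694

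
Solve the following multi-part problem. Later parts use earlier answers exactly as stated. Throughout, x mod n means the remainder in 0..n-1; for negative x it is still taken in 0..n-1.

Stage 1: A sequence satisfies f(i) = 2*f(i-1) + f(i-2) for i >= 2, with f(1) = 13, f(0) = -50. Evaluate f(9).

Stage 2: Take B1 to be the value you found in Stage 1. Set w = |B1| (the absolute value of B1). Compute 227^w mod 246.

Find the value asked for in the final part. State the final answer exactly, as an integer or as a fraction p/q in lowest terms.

167

Stage 1: f(2) = 2*(13) + 1*(-50) = -24; iterating: f(2)=-24, f(3)=-35, f(4)=-94, f(5)=-223, f(6)=-540, f(7)=-1303, f(8)=-3146, f(9)=-7595; answer -7595
Stage 2: B1 = -7595; w = 7595; squarings mod 246: 227^1=227, 227^2=115, 227^4=187, 227^8=37, 227^16=139, 227^32=133, 227^64=223, 227^128=37, 227^256=139, 227^512=133, 227^1024=223, 227^2048=37, 227^4096=139; 227^7595 = 227^1 * 227^2 * 227^8 * 227^32 * 227^128 * 227^256 * 227^1024 * 227^2048 * 227^4096 = 167 (mod 246); answer 167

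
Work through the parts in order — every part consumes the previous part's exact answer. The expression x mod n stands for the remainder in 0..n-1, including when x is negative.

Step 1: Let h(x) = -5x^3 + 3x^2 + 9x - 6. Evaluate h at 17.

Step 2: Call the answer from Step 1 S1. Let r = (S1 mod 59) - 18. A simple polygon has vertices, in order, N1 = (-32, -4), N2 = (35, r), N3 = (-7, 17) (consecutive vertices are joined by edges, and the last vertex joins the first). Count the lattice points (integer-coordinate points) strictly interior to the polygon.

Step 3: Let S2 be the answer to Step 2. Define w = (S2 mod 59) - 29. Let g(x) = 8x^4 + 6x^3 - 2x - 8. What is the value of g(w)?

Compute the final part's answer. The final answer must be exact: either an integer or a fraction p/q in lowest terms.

Step 1: -5*(17)^3 + 3*(17)^2 + 9*(17)^1 - 6 = (-24565) + (867) + (153) + (-6) = -23551; answer -23551
Step 2: S1 = -23551; r = 31; cross terms: (-32*31 - 35*-4)=-852, (35*17 - -7*31)=812, (-7*-4 - -32*17)=572; twice the area = |532| = 532; area = 266; boundary points = 1 + 14 + 1 = 16; strictly interior points = area - boundary/2 + 1 = 259; answer 259
Step 3: S2 = 259; w = -6; 8*(-6)^4 + 6*(-6)^3 - 2*(-6)^1 - 8 = (10368) + (-1296) + (12) + (-8) = 9076; answer 9076

9076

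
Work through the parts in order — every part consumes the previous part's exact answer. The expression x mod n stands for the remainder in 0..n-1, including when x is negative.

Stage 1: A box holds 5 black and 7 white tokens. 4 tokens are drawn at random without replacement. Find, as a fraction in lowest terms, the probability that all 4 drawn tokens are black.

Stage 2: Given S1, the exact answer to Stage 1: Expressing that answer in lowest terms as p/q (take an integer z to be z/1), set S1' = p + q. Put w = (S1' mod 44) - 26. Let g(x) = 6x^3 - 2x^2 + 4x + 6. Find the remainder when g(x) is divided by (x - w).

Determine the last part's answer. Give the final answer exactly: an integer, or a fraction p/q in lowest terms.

Stage 1: total draws C(12,4) = 495; favorable C(5,4) = 5; P = 1/99; answer 1/99
Stage 2: S1 = 1/99; threaded value p + q = 100; w = -14; remainder = value at the root: 6*(-14)^3 - 2*(-14)^2 + 4*(-14)^1 + 6 = (-16464) + (-392) + (-56) + (6) = -16906; answer -16906

-16906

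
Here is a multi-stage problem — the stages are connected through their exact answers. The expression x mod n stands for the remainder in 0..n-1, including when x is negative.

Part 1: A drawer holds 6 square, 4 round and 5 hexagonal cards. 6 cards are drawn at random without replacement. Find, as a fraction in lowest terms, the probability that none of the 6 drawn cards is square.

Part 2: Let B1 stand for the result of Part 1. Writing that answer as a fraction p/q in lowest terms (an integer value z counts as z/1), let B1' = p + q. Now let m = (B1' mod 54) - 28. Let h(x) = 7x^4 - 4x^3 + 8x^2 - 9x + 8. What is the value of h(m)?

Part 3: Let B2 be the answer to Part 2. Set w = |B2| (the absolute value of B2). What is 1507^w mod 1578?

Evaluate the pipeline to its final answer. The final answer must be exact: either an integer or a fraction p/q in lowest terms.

1351

Part 1: total draws C(15,6) = 5005; favorable C(9,6) = 84; P = 12/715; answer 12/715
Part 2: B1 = 12/715; threaded value p + q = 727; m = -3; 7*(-3)^4 - 4*(-3)^3 + 8*(-3)^2 - 9*(-3)^1 + 8 = (567) + (108) + (72) + (27) + (8) = 782; answer 782
Part 3: B2 = 782; w = 782; squarings mod 1578: 1507^1=1507, 1507^2=307, 1507^4=1147, 1507^8=1135, 1507^16=577, 1507^32=1549, 1507^64=841, 1507^128=337, 1507^256=1531, 1507^512=631; 1507^782 = 1507^2 * 1507^4 * 1507^8 * 1507^256 * 1507^512 = 1351 (mod 1578); answer 1351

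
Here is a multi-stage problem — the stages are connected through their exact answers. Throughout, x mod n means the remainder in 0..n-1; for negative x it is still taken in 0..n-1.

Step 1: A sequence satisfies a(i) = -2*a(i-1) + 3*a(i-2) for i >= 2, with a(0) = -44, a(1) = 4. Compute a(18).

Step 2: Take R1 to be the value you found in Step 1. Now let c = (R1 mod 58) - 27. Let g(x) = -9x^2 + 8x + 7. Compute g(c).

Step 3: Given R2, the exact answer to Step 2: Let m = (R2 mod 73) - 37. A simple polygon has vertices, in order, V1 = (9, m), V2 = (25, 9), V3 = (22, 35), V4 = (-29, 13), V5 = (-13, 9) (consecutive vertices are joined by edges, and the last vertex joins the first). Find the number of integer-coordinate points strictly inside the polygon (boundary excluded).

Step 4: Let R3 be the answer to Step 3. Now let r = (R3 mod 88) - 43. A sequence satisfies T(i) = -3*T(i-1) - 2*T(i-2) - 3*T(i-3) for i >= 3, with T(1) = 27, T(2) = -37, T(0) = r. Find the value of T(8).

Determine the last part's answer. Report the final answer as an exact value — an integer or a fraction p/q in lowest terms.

Step 1: a(2) = -2*(4) + 3*(-44) = -140; iterating: a(2)=-140, a(3)=292, a(4)=-1004, a(5)=2884, a(6)=-8780, a(7)=26212, a(8)=-78764, a(9)=236164, a(10)=-708620, a(11)=2125732, a(12)=-6377324, a(13)=19131844, a(14)=-57395660, a(15)=172186852, a(16)=-516560684, a(17)=1549681924, a(18)=-4649045900; answer -4649045900
Step 2: R1 = -4649045900; c = -15; -9*(-15)^2 + 8*(-15)^1 + 7 = (-2025) + (-120) + (7) = -2138; answer -2138
Step 3: R2 = -2138; m = 15; cross terms: (9*9 - 25*15)=-294, (25*35 - 22*9)=677, (22*13 - -29*35)=1301, (-29*9 - -13*13)=-92, (-13*15 - 9*9)=-276; twice the area = |1316| = 1316; area = 658; boundary points = 2 + 1 + 1 + 4 + 2 = 10; strictly interior points = area - boundary/2 + 1 = 654; answer 654
Step 4: R3 = 654; r = -5; T(3) = -3*(-37) - 2*(27) - 3*(-5) = 72; iterating: T(3)=72, T(4)=-223, T(5)=636, T(6)=-1678, T(7)=4431, T(8)=-11845; answer -11845

-11845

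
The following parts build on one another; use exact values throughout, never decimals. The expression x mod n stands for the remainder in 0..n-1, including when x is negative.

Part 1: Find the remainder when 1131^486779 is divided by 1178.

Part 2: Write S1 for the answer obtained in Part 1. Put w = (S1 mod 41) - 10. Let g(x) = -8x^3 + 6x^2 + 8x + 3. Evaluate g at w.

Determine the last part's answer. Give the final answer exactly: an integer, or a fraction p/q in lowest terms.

Part 1: squarings mod 1178: 1131^1=1131, 1131^2=1031, 1131^4=405, 1131^8=283, 1131^16=1163, 1131^32=225, 1131^64=1149, 1131^128=841, 1131^256=481, 1131^512=473, 1131^1024=1087, 1131^2048=35, 1131^4096=47, 1131^8192=1031, 1131^16384=405, 1131^32768=283, 1131^65536=1163, 1131^131072=225, 1131^262144=1149; 1131^486779 = 1131^1 * 1131^2 * 1131^8 * 1131^16 * 1131^32 * 1131^64 * 1131^256 * 1131^1024 * 1131^2048 * 1131^8192 * 1131^16384 * 1131^65536 * 1131^131072 * 1131^262144 = 649 (mod 1178); answer 649
Part 2: S1 = 649; w = 24; -8*(24)^3 + 6*(24)^2 + 8*(24)^1 + 3 = (-110592) + (3456) + (192) + (3) = -106941; answer -106941

-106941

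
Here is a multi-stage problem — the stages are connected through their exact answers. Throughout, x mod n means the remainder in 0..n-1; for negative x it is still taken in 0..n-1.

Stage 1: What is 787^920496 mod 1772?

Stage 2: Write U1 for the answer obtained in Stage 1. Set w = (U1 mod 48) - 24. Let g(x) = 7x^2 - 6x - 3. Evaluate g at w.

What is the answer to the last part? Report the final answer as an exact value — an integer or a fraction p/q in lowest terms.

1662

Stage 1: squarings mod 1772: 787^1=787, 787^2=941, 787^4=1253, 787^8=17, 787^16=289, 787^32=237, 787^64=1237, 787^128=933, 787^256=437, 787^512=1365, 787^1024=853, 787^2048=1089, 787^4096=453, 787^8192=1429, 787^16384=697, 787^32768=281, 787^65536=993, 787^131072=817, 787^262144=1217, 787^524288=1469; 787^920496 = 787^16 * 787^32 * 787^128 * 787^256 * 787^512 * 787^2048 * 787^131072 * 787^262144 * 787^524288 = 105 (mod 1772); answer 105
Stage 2: U1 = 105; w = -15; 7*(-15)^2 - 6*(-15)^1 - 3 = (1575) + (90) + (-3) = 1662; answer 1662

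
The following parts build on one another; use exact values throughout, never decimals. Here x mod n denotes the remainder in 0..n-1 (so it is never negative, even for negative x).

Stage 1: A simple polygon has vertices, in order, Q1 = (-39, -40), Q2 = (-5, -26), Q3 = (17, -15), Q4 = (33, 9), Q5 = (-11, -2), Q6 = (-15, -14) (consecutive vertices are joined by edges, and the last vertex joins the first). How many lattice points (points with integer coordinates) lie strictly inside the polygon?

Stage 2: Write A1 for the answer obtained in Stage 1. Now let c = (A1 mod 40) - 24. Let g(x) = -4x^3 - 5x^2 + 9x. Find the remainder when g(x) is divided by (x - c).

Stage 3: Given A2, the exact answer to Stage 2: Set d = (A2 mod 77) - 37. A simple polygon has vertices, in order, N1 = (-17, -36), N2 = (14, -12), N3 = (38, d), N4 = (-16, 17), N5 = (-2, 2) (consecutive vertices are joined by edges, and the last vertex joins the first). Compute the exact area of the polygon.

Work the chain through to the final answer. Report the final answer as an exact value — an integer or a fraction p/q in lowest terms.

884

Stage 1: cross terms: (-39*-26 - -5*-40)=814, (-5*-15 - 17*-26)=517, (17*9 - 33*-15)=648, (33*-2 - -11*9)=33, (-11*-14 - -15*-2)=124, (-15*-40 - -39*-14)=54; twice the area = |2190| = 2190; area = 1095; boundary points = 2 + 11 + 8 + 11 + 4 + 2 = 38; strictly interior points = area - boundary/2 + 1 = 1077; answer 1077
Stage 2: A1 = 1077; c = 13; remainder = value at the root: -4*(13)^3 - 5*(13)^2 + 9*(13)^1 = (-8788) + (-845) + (117) = -9516; answer -9516
Stage 3: A2 = -9516; d = -5; cross terms: (-17*-12 - 14*-36)=708, (14*-5 - 38*-12)=386, (38*17 - -16*-5)=566, (-16*2 - -2*17)=2, (-2*-36 - -17*2)=106; twice the area = |1768| = 1768; area = 884; answer 884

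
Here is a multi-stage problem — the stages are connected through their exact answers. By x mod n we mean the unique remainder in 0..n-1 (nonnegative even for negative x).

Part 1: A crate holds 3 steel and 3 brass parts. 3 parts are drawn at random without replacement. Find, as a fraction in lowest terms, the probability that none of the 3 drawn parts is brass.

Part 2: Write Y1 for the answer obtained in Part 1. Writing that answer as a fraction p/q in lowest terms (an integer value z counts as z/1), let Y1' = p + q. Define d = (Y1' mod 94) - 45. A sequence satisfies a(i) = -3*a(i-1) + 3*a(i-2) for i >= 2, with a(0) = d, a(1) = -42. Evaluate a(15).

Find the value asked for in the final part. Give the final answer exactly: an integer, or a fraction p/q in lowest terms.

Part 1: total draws C(6,3) = 20; favorable C(3,3) = 1; P = 1/20; answer 1/20
Part 2: Y1 = 1/20; threaded value p + q = 21; d = -24; a(2) = -3*(-42) + 3*(-24) = 54; iterating: a(2)=54, a(3)=-288, a(4)=1026, a(5)=-3942, a(6)=14904, a(7)=-56538, a(8)=214326, a(9)=-812592, a(10)=3080754, a(11)=-11680038, a(12)=44282376, a(13)=-167887242, a(14)=636508854, a(15)=-2413188288; answer -2413188288

-2413188288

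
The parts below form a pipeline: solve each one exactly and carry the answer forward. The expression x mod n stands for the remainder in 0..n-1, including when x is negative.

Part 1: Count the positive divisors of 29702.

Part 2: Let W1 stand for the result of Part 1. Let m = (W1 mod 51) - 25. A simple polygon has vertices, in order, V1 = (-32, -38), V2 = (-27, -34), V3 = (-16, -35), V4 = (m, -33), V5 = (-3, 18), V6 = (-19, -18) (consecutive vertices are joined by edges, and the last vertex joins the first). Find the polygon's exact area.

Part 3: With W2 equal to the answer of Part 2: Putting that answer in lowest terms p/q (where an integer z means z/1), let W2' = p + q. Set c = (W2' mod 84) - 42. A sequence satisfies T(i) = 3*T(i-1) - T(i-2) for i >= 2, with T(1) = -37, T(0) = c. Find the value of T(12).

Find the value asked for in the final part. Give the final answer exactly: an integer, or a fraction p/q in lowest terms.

Part 1: 29702 = 2 * 14851; number of divisors = (1+1) * (1+1) = 4; answer 4
Part 2: W1 = 4; m = -21; cross terms: (-32*-34 - -27*-38)=62, (-27*-35 - -16*-34)=401, (-16*-33 - -21*-35)=-207, (-21*18 - -3*-33)=-477, (-3*-18 - -19*18)=396, (-19*-38 - -32*-18)=146; twice the area = |321| = 321; area = 321/2; answer 321/2
Part 3: W2 = 321/2; threaded value p + q = 323; c = 29; T(2) = 3*(-37) - 1*(29) = -140; iterating: T(2)=-140, T(3)=-383, T(4)=-1009, T(5)=-2644, T(6)=-6923, T(7)=-18125, T(8)=-47452, T(9)=-124231, T(10)=-325241, T(11)=-851492, T(12)=-2229235; answer -2229235

-2229235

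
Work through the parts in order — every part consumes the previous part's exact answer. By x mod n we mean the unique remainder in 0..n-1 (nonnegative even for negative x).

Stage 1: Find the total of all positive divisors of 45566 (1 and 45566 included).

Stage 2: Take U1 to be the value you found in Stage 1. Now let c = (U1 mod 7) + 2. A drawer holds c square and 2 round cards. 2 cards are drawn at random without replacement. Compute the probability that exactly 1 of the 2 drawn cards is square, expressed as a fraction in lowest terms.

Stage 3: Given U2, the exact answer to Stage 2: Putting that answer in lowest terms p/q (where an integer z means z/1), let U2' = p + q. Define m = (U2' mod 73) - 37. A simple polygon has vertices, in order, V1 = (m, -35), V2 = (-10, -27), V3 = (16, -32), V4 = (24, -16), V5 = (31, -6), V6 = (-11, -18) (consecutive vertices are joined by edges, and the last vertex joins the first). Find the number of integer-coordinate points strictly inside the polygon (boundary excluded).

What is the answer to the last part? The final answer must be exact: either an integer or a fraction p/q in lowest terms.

Stage 1: 45566 = 2 * 22783; sigma = (1 + 2) * (1 + 22783) = 3 * 22784 = 68352; answer 68352
Stage 2: U1 = 68352; c = 6; total draws C(8,2) = 28; favorable C(6,1)*C(2,1) = 12; P = 3/7; answer 3/7
Stage 3: U2 = 3/7; threaded value p + q = 10; m = -27; cross terms: (-27*-27 - -10*-35)=379, (-10*-32 - 16*-27)=752, (16*-16 - 24*-32)=512, (24*-6 - 31*-16)=352, (31*-18 - -11*-6)=-624, (-11*-35 - -27*-18)=-101; twice the area = |1270| = 1270; area = 635; boundary points = 1 + 1 + 8 + 1 + 6 + 1 = 18; strictly interior points = area - boundary/2 + 1 = 627; answer 627

627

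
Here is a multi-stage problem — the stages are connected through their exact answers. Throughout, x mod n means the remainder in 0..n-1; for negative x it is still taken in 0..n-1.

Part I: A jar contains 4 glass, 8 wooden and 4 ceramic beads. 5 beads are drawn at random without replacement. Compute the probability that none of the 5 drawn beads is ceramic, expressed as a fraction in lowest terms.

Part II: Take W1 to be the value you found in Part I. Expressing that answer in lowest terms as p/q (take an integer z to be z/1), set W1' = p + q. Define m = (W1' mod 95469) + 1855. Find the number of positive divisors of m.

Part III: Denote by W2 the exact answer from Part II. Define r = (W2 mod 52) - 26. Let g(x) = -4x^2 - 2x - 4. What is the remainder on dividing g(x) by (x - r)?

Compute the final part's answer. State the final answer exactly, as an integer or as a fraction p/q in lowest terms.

Part I: total draws C(16,5) = 4368; favorable C(12,5) = 792; P = 33/182; answer 33/182
Part II: W1 = 33/182; threaded value p + q = 215; m = 2070; 2070 = 2 * 3^2 * 5 * 23; number of divisors = (1+1) * (2+1) * (1+1) * (1+1) = 24; answer 24
Part III: W2 = 24; r = -2; remainder = value at the root: -4*(-2)^2 - 2*(-2)^1 - 4 = (-16) + (4) + (-4) = -16; answer -16

-16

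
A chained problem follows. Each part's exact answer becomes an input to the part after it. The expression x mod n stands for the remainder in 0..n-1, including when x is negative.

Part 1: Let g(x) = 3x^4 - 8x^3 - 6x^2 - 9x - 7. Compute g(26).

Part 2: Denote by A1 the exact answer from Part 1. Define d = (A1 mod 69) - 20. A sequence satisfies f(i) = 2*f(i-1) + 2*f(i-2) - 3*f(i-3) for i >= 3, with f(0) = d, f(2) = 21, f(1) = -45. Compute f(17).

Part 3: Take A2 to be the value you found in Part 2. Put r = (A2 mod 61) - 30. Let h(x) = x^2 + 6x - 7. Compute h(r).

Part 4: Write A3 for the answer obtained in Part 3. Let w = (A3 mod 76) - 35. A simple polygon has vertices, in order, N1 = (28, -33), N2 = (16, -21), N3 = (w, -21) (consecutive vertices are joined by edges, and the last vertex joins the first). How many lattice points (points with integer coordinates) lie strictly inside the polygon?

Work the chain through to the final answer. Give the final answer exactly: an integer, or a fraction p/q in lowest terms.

231

Part 1: 3*(26)^4 - 8*(26)^3 - 6*(26)^2 - 9*(26)^1 - 7 = (1370928) + (-140608) + (-4056) + (-234) + (-7) = 1226023; answer 1226023
Part 2: A1 = 1226023; d = 11; f(3) = 2*(21) + 2*(-45) - 3*(11) = -81; iterating: f(3)=-81, f(4)=15, f(5)=-195, f(6)=-117, f(7)=-669, f(8)=-987, f(9)=-2961, f(10)=-5889, f(11)=-14739, f(12)=-32373, f(13)=-76557, f(14)=-173643, f(15)=-403281, f(16)=-924177, f(17)=-2133987; answer -2133987
Part 3: A2 = -2133987; r = 7; 1*(7)^2 + 6*(7)^1 - 7 = (49) + (42) + (-7) = 84; answer 84
Part 4: A3 = 84; w = -27; cross terms: (28*-21 - 16*-33)=-60, (16*-21 - -27*-21)=-903, (-27*-33 - 28*-21)=1479; twice the area = |516| = 516; area = 258; boundary points = 12 + 43 + 1 = 56; strictly interior points = area - boundary/2 + 1 = 231; answer 231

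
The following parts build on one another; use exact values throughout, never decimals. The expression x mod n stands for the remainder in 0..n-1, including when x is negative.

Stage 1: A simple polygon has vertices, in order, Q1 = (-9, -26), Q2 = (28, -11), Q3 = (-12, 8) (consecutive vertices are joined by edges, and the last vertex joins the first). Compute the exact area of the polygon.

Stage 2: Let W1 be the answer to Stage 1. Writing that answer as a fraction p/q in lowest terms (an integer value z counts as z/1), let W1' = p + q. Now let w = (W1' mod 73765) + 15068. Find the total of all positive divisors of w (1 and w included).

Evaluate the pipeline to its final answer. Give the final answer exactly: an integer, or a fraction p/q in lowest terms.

Stage 1: cross terms: (-9*-11 - 28*-26)=827, (28*8 - -12*-11)=92, (-12*-26 - -9*8)=384; twice the area = |1303| = 1303; area = 1303/2; answer 1303/2
Stage 2: W1 = 1303/2; threaded value p + q = 1305; w = 16373; 16373 = 7 * 2339; sigma = (1 + 7) * (1 + 2339) = 8 * 2340 = 18720; answer 18720

18720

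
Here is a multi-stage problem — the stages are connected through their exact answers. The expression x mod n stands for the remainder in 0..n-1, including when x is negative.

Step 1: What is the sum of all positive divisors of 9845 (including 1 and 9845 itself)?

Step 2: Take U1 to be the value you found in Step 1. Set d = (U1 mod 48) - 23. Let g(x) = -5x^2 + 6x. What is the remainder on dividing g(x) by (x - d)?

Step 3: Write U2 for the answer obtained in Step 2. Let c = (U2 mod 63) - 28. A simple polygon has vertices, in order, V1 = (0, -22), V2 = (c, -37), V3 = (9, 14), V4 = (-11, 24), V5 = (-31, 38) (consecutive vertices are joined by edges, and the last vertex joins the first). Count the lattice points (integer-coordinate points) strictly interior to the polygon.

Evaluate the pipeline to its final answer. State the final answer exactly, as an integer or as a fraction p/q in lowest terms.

Step 1: 9845 = 5 * 11 * 179; sigma = (1 + 5) * (1 + 11) * (1 + 179) = 6 * 12 * 180 = 12960; answer 12960
Step 2: U1 = 12960; d = -23; remainder = value at the root: -5*(-23)^2 + 6*(-23)^1 = (-2645) + (-138) = -2783; answer -2783
Step 3: U2 = -2783; c = 24; cross terms: (0*-37 - 24*-22)=528, (24*14 - 9*-37)=669, (9*24 - -11*14)=370, (-11*38 - -31*24)=326, (-31*-22 - 0*38)=682; twice the area = |2575| = 2575; area = 2575/2; boundary points = 3 + 3 + 10 + 2 + 1 = 19; strictly interior points = area - boundary/2 + 1 = 1279; answer 1279

1279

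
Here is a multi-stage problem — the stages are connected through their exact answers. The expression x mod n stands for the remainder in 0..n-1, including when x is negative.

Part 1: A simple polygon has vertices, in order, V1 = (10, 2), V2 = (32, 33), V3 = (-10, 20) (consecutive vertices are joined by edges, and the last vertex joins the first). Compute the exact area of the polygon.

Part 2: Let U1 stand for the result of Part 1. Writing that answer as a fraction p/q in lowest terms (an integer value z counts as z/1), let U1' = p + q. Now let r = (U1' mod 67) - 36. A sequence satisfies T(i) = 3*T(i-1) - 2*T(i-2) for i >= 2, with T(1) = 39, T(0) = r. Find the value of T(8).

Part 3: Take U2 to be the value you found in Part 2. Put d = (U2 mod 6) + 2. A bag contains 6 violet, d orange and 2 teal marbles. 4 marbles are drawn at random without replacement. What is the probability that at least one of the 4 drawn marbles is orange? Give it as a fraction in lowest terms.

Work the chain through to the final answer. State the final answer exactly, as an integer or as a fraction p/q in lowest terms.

26/33

Part 1: cross terms: (10*33 - 32*2)=266, (32*20 - -10*33)=970, (-10*2 - 10*20)=-220; twice the area = |1016| = 1016; area = 508; answer 508
Part 2: U1 = 508; threaded value p + q = 509; r = 4; T(2) = 3*(39) - 2*(4) = 109; iterating: T(2)=109, T(3)=249, T(4)=529, T(5)=1089, T(6)=2209, T(7)=4449, T(8)=8929; answer 8929
Part 3: U2 = 8929; d = 3; total draws C(11,4) = 330; complement C(8,4) = 70; favorable 330 - 70 = 260; P = 26/33; answer 26/33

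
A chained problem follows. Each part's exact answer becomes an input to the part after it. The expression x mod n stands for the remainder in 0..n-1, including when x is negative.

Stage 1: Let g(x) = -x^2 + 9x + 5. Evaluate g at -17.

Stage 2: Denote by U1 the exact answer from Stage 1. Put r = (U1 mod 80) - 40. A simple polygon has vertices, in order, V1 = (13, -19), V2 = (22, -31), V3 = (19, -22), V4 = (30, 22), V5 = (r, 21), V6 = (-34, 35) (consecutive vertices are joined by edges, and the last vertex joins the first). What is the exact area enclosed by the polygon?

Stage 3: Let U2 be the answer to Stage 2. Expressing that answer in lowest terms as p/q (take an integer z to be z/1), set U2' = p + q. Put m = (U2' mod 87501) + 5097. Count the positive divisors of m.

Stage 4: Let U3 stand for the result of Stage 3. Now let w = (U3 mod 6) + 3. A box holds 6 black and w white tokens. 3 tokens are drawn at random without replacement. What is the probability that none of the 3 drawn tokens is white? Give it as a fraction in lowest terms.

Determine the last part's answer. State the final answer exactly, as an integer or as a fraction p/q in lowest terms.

5/21

Stage 1: -1*(-17)^2 + 9*(-17)^1 + 5 = (-289) + (-153) + (5) = -437; answer -437
Stage 2: U1 = -437; r = 3; cross terms: (13*-31 - 22*-19)=15, (22*-22 - 19*-31)=105, (19*22 - 30*-22)=1078, (30*21 - 3*22)=564, (3*35 - -34*21)=819, (-34*-19 - 13*35)=191; twice the area = |2772| = 2772; area = 1386; answer 1386
Stage 3: U2 = 1386; threaded value p + q = 1387; m = 6484; 6484 = 2^2 * 1621; number of divisors = (2+1) * (1+1) = 6; answer 6
Stage 4: U3 = 6; w = 3; total draws C(9,3) = 84; favorable C(6,3) = 20; P = 5/21; answer 5/21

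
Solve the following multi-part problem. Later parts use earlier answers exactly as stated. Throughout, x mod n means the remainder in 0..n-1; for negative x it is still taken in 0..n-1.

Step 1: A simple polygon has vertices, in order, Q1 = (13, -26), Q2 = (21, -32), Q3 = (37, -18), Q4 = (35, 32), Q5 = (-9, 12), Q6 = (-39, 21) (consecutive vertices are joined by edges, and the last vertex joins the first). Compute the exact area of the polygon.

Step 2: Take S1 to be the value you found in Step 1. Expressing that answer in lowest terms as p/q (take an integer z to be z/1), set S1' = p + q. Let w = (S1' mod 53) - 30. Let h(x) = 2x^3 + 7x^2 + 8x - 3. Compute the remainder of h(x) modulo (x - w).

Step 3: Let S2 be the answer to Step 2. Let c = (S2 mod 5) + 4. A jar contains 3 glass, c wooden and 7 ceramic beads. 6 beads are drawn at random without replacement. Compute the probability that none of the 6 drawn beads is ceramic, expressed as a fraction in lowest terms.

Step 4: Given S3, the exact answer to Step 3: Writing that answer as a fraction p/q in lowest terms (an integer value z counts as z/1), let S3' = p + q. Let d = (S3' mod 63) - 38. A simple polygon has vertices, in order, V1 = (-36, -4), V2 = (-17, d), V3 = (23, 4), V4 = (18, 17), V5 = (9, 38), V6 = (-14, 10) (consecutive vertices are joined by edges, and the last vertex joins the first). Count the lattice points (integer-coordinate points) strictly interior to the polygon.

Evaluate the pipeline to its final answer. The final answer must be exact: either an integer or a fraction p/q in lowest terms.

1635

Step 1: cross terms: (13*-32 - 21*-26)=130, (21*-18 - 37*-32)=806, (37*32 - 35*-18)=1814, (35*12 - -9*32)=708, (-9*21 - -39*12)=279, (-39*-26 - 13*21)=741; twice the area = |4478| = 4478; area = 2239; answer 2239
Step 2: S1 = 2239; threaded value p + q = 2240; w = -16; remainder = value at the root: 2*(-16)^3 + 7*(-16)^2 + 8*(-16)^1 - 3 = (-8192) + (1792) + (-128) + (-3) = -6531; answer -6531
Step 3: S2 = -6531; c = 8; total draws C(18,6) = 18564; favorable C(11,6) = 462; P = 11/442; answer 11/442
Step 4: S3 = 11/442; threaded value p + q = 453; d = -26; cross terms: (-36*-26 - -17*-4)=868, (-17*4 - 23*-26)=530, (23*17 - 18*4)=319, (18*38 - 9*17)=531, (9*10 - -14*38)=622, (-14*-4 - -36*10)=416; twice the area = |3286| = 3286; area = 1643; boundary points = 1 + 10 + 1 + 3 + 1 + 2 = 18; strictly interior points = area - boundary/2 + 1 = 1635; answer 1635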